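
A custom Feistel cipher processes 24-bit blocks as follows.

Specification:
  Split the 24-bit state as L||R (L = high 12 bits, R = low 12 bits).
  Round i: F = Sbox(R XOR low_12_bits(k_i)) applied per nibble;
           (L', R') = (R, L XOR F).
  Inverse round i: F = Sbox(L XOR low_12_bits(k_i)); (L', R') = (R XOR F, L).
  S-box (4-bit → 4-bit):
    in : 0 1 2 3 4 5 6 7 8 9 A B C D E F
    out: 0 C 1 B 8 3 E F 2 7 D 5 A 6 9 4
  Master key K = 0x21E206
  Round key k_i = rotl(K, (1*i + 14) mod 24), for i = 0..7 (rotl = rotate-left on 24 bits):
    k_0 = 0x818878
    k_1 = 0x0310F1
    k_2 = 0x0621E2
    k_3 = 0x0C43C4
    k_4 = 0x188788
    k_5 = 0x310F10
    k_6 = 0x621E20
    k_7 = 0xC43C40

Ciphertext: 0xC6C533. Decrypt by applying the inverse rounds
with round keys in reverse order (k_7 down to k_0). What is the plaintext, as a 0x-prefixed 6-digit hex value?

s_0 = ciphertext = 0xC6C533
s_1 = InvRound(s_0, k_7) = 0x529C6C
s_2 = InvRound(s_1, k_6) = 0x96B529
s_3 = InvRound(s_2, k_5) = 0xBDC96B
s_4 = InvRound(s_3, k_4) = 0x353BDC
s_5 = InvRound(s_4, k_3) = 0xBA3353
s_6 = InvRound(s_5, k_2) = 0xEDFBA3
s_7 = InvRound(s_6, k_1) = 0x2BAEDF
s_8 = InvRound(s_7, k_0) = 0x37E2BA

0x37E2BA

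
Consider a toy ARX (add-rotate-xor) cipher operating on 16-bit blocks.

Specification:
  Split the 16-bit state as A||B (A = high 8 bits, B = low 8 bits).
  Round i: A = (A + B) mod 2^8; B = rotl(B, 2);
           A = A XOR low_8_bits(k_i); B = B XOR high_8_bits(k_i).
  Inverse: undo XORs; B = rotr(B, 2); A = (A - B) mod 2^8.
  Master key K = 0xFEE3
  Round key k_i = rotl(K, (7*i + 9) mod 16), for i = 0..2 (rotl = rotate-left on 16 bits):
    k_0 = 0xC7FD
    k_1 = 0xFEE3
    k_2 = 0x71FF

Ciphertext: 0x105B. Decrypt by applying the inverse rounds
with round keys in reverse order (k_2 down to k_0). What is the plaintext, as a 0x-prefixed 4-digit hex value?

s_0 = ciphertext = 0x105B
s_1 = InvRound(s_0, k_2) = 0x658A
s_2 = InvRound(s_1, k_1) = 0x691D
s_3 = InvRound(s_2, k_0) = 0xDEB6

0xDEB6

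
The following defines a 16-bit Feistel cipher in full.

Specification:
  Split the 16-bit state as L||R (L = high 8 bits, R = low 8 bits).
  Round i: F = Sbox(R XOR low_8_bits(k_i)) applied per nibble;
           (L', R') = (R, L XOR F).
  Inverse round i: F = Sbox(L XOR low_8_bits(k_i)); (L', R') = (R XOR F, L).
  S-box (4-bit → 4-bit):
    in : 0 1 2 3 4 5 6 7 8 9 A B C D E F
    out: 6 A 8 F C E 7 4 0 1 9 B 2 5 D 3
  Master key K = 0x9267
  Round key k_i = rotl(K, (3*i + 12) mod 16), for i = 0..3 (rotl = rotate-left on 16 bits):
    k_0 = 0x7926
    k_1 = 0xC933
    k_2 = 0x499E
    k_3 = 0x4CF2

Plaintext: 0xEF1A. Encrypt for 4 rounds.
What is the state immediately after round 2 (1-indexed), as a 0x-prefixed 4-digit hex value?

s_0 = plaintext = 0xEF1A
s_1 = Round(s_0, k_0) = 0x1A1D
s_2 = Round(s_1, k_1) = 0x1D97
s_3 = Round(s_2, k_2) = 0x977C
s_4 = Round(s_3, k_3) = 0x7C9A

0x1D97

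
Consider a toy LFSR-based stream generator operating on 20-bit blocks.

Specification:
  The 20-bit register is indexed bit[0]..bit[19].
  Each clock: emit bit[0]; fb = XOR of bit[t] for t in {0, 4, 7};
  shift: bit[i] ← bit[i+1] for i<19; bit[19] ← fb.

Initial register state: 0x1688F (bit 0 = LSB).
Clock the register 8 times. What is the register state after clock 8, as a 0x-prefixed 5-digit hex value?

reg_0 = 0x1688F
clock 1: out=1, reg = 0x0B447
clock 2: out=1, reg = 0x85A23
clock 3: out=1, reg = 0xC2D11
clock 4: out=1, reg = 0x61688
clock 5: out=0, reg = 0xB0B44
clock 6: out=0, reg = 0x585A2
clock 7: out=0, reg = 0xAC2D1
clock 8: out=1, reg = 0xD6168

0xD6168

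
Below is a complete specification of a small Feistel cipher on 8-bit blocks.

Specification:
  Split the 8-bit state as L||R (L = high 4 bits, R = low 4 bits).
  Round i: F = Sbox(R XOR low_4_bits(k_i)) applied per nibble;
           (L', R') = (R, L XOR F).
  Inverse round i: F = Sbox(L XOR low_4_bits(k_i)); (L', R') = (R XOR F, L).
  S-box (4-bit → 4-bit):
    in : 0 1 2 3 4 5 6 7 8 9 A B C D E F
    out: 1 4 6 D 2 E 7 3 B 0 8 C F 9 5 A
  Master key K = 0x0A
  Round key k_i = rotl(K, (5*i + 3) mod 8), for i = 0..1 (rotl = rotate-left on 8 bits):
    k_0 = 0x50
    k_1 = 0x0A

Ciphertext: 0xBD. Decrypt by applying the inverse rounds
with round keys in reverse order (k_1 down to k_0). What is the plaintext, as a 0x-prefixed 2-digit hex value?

0xB9

s_0 = ciphertext = 0xBD
s_1 = InvRound(s_0, k_1) = 0x9B
s_2 = InvRound(s_1, k_0) = 0xB9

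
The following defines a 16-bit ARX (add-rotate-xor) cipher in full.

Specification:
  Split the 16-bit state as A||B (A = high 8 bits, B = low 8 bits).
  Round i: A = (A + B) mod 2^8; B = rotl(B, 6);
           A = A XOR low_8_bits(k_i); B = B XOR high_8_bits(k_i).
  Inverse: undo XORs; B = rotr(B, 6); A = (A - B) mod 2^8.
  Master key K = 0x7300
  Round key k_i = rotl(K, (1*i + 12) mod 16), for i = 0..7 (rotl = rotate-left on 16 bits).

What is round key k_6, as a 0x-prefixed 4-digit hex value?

K = 0x7300
k_0 = rotl(K, (1*0+12) mod 16) = rotl(K, 12) = 0x0730
k_1 = rotl(K, (1*1+12) mod 16) = rotl(K, 13) = 0x0E60
k_2 = rotl(K, (1*2+12) mod 16) = rotl(K, 14) = 0x1CC0
k_3 = rotl(K, (1*3+12) mod 16) = rotl(K, 15) = 0x3980
k_4 = rotl(K, (1*4+12) mod 16) = rotl(K, 0) = 0x7300
k_5 = rotl(K, (1*5+12) mod 16) = rotl(K, 1) = 0xE600
k_6 = rotl(K, (1*6+12) mod 16) = rotl(K, 2) = 0xCC01

0xCC01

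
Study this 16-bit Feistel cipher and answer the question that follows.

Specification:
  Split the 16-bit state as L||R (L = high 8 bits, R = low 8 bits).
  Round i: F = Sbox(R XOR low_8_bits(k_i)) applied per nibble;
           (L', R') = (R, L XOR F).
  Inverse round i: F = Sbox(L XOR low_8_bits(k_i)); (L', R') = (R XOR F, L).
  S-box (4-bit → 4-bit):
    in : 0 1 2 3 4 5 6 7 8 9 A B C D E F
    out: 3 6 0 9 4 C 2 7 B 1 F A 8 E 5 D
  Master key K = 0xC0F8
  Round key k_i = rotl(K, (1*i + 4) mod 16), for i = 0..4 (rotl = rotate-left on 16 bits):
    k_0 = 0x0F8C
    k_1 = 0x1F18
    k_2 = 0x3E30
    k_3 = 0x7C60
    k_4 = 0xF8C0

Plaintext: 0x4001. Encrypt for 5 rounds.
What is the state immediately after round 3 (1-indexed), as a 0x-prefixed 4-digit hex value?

0x53D7

s_0 = plaintext = 0x4001
s_1 = Round(s_0, k_0) = 0x01FE
s_2 = Round(s_1, k_1) = 0xFE53
s_3 = Round(s_2, k_2) = 0x53D7
s_4 = Round(s_3, k_3) = 0xD7F4
s_5 = Round(s_4, k_4) = 0xF443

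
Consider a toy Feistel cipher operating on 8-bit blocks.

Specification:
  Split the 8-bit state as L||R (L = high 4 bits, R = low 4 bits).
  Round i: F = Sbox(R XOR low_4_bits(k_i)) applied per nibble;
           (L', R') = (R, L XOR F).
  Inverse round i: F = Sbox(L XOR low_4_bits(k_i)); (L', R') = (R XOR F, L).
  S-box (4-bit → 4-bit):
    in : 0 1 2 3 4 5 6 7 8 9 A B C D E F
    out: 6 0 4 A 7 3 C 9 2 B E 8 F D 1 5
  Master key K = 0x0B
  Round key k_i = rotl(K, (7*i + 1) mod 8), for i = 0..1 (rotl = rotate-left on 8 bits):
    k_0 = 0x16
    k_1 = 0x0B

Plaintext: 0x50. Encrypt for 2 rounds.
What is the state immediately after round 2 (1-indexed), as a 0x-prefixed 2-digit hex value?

0x94

s_0 = plaintext = 0x50
s_1 = Round(s_0, k_0) = 0x09
s_2 = Round(s_1, k_1) = 0x94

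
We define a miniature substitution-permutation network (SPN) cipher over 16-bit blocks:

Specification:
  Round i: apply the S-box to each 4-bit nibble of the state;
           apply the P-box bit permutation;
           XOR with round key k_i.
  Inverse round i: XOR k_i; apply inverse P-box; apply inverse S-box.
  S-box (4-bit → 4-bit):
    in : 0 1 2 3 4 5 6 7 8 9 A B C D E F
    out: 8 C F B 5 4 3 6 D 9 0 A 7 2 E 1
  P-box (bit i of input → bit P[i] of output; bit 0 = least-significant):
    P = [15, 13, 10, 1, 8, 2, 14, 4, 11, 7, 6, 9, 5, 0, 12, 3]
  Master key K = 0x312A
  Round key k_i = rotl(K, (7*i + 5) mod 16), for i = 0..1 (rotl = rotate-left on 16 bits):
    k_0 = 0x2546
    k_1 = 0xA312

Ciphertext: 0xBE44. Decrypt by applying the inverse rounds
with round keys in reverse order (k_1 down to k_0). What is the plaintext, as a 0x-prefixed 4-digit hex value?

0xC52B

s_0 = ciphertext = 0xBE44
s_1 = InvRound(s_0, k_1) = 0x5431
s_2 = InvRound(s_1, k_0) = 0xC52B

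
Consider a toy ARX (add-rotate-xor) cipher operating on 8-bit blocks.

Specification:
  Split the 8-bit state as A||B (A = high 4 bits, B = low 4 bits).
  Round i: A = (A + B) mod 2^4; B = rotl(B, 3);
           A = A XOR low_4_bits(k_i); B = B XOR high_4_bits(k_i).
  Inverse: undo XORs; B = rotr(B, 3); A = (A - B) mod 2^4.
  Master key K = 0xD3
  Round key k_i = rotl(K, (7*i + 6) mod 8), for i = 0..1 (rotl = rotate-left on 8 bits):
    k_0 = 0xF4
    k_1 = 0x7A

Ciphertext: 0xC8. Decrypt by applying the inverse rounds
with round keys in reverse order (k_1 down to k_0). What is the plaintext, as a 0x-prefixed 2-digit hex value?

0x30

s_0 = ciphertext = 0xC8
s_1 = InvRound(s_0, k_1) = 0x7F
s_2 = InvRound(s_1, k_0) = 0x30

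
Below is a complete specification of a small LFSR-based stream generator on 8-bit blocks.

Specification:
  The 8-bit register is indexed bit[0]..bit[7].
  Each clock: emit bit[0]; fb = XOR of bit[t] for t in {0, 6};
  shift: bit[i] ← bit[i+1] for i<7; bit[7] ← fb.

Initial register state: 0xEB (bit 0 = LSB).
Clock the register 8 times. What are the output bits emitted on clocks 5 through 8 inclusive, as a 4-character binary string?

0111

reg_0 = 0xEB
clock 1: out=1, reg = 0x75
clock 2: out=1, reg = 0x3A
clock 3: out=0, reg = 0x1D
clock 4: out=1, reg = 0x8E
clock 5: out=0, reg = 0x47
clock 6: out=1, reg = 0x23
clock 7: out=1, reg = 0x91
clock 8: out=1, reg = 0xC8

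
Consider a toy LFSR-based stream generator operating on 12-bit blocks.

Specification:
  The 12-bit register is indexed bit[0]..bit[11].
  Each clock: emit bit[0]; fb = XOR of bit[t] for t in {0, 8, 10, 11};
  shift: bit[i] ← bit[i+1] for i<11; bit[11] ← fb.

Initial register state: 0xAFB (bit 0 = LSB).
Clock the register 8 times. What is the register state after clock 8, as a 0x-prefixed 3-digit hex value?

0x86A

reg_0 = 0xAFB
clock 1: out=1, reg = 0x57D
clock 2: out=1, reg = 0xABE
clock 3: out=0, reg = 0xD5F
clock 4: out=1, reg = 0x6AF
clock 5: out=1, reg = 0x357
clock 6: out=1, reg = 0x1AB
clock 7: out=1, reg = 0x0D5
clock 8: out=1, reg = 0x86A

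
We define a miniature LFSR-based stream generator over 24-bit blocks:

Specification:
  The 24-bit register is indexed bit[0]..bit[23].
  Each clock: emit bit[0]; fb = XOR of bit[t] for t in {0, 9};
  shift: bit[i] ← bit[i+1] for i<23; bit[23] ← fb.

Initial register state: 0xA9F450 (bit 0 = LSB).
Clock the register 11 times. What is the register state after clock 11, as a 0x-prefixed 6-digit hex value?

0x15553E

reg_0 = 0xA9F450
clock 1: out=0, reg = 0x54FA28
clock 2: out=0, reg = 0xAA7D14
clock 3: out=0, reg = 0x553E8A
clock 4: out=0, reg = 0xAA9F45
clock 5: out=1, reg = 0x554FA2
clock 6: out=0, reg = 0xAAA7D1
clock 7: out=1, reg = 0x5553E8
clock 8: out=0, reg = 0xAAA9F4
clock 9: out=0, reg = 0x5554FA
clock 10: out=0, reg = 0x2AAA7D
clock 11: out=1, reg = 0x15553E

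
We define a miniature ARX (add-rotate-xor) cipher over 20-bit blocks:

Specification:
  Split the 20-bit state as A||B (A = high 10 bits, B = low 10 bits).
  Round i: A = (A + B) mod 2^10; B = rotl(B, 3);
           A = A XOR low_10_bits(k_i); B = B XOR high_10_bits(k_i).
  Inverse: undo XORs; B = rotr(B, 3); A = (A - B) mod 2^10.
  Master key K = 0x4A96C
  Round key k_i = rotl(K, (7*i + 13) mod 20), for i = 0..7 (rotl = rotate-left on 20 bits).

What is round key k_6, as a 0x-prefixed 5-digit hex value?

K = 0x4A96C
k_0 = rotl(K, (7*0+13) mod 20) = rotl(K, 13) = 0xD8952
k_1 = rotl(K, (7*1+13) mod 20) = rotl(K, 0) = 0x4A96C
k_2 = rotl(K, (7*2+13) mod 20) = rotl(K, 7) = 0x4B625
k_3 = rotl(K, (7*3+13) mod 20) = rotl(K, 14) = 0xB12A5
k_4 = rotl(K, (7*4+13) mod 20) = rotl(K, 1) = 0x952D8
k_5 = rotl(K, (7*5+13) mod 20) = rotl(K, 8) = 0x96C4A
k_6 = rotl(K, (7*6+13) mod 20) = rotl(K, 15) = 0x6254B

0x6254B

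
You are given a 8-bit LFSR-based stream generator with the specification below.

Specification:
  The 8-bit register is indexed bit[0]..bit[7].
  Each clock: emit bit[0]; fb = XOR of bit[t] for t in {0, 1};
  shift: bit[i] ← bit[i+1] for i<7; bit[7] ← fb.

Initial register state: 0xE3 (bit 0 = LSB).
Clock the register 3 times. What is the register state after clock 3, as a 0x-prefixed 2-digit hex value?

0x5C

reg_0 = 0xE3
clock 1: out=1, reg = 0x71
clock 2: out=1, reg = 0xB8
clock 3: out=0, reg = 0x5C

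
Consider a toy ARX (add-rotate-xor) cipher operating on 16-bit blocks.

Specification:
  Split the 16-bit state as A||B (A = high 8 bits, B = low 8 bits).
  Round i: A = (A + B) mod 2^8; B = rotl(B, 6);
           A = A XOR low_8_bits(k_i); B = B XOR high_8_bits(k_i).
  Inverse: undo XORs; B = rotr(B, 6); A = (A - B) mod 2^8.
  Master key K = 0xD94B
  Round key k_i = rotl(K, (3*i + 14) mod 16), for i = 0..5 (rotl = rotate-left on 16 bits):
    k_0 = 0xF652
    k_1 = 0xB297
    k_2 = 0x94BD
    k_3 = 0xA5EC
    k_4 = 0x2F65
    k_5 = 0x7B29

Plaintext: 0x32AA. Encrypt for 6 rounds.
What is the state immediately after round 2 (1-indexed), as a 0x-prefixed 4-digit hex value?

s_0 = plaintext = 0x32AA
s_1 = Round(s_0, k_0) = 0x8E5C
s_2 = Round(s_1, k_1) = 0x7DA5
s_3 = Round(s_2, k_2) = 0x9FFD
s_4 = Round(s_3, k_3) = 0x70DA
s_5 = Round(s_4, k_4) = 0x2F99
s_6 = Round(s_5, k_5) = 0xE11D

0x7DA5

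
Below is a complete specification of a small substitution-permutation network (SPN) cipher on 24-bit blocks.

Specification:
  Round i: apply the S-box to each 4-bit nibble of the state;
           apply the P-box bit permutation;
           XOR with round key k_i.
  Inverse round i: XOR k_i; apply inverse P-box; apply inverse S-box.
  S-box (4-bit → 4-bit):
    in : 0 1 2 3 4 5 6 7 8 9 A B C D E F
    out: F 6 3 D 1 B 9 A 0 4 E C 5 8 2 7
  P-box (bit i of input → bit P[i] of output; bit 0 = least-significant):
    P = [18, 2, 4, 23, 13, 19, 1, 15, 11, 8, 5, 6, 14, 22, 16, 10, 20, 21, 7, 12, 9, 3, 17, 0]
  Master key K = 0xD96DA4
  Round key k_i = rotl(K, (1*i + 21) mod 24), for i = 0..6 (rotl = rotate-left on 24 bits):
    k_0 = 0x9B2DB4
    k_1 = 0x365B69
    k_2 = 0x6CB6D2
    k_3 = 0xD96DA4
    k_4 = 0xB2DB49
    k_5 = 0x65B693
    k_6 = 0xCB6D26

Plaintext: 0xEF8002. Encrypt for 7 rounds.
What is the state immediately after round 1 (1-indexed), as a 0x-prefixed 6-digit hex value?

s_0 = plaintext = 0xEF8002
s_1 = Round(s_0, k_0) = 0xA7845A
s_2 = Round(s_1, k_1) = 0x9CE374
s_3 = Round(s_2, k_2) = 0x323E32
s_4 = Round(s_3, k_3) = 0xEE8AA3
s_5 = Round(s_4, k_4) = 0x1E5A33
s_6 = Round(s_5, k_5) = 0x8353E9
s_7 = Round(s_6, k_6) = 0x9331D6

0xA7845A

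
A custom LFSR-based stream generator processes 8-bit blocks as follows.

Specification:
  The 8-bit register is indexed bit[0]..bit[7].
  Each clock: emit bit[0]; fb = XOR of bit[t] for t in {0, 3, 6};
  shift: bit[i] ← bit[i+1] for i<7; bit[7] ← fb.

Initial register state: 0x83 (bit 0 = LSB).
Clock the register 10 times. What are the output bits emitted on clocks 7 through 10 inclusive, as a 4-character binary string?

reg_0 = 0x83
clock 1: out=1, reg = 0xC1
clock 2: out=1, reg = 0x60
clock 3: out=0, reg = 0xB0
clock 4: out=0, reg = 0x58
clock 5: out=0, reg = 0x2C
clock 6: out=0, reg = 0x96
clock 7: out=0, reg = 0x4B
clock 8: out=1, reg = 0xA5
clock 9: out=1, reg = 0xD2
clock 10: out=0, reg = 0xE9

0110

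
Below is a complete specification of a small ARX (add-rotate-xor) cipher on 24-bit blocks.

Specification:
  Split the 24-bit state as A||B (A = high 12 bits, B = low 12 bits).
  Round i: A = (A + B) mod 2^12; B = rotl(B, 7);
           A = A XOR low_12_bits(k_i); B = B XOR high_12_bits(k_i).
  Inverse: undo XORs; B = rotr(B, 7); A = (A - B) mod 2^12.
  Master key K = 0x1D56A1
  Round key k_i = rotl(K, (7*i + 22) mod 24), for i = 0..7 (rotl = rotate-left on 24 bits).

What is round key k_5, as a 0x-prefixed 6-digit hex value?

0xAD423A

K = 0x1D56A1
k_0 = rotl(K, (7*0+22) mod 24) = rotl(K, 22) = 0x4755A8
k_1 = rotl(K, (7*1+22) mod 24) = rotl(K, 5) = 0xAAD423
k_2 = rotl(K, (7*2+22) mod 24) = rotl(K, 12) = 0x6A11D5
k_3 = rotl(K, (7*3+22) mod 24) = rotl(K, 19) = 0x08EAB5
k_4 = rotl(K, (7*4+22) mod 24) = rotl(K, 2) = 0x755A84
k_5 = rotl(K, (7*5+22) mod 24) = rotl(K, 9) = 0xAD423A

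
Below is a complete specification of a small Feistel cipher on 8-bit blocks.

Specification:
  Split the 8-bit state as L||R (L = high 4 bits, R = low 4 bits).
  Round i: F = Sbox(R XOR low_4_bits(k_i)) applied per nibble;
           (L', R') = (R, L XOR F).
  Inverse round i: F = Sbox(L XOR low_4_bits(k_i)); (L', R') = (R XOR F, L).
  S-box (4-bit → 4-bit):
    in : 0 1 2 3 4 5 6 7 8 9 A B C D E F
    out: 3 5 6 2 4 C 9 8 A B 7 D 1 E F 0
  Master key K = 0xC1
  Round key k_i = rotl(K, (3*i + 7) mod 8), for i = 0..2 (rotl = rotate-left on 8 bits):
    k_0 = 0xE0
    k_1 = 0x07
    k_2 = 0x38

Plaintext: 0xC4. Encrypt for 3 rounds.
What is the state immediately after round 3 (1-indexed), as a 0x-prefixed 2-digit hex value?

s_0 = plaintext = 0xC4
s_1 = Round(s_0, k_0) = 0x48
s_2 = Round(s_1, k_1) = 0x84
s_3 = Round(s_2, k_2) = 0x49

0x49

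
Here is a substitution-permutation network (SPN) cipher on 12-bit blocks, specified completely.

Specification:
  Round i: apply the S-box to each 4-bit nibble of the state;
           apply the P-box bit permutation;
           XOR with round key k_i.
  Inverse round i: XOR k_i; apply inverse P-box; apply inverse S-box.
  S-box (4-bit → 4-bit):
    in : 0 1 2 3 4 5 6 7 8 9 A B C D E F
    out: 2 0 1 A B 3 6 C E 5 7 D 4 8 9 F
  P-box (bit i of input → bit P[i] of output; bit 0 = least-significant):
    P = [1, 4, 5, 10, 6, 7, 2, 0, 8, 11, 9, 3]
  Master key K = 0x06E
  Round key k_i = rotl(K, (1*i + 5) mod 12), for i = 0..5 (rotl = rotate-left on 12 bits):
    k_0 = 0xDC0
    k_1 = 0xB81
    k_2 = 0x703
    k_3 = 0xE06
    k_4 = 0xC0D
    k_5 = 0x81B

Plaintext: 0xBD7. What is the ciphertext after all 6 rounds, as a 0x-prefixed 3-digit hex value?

s_0 = plaintext = 0xBD7
s_1 = Round(s_0, k_0) = 0xAE9
s_2 = Round(s_1, k_1) = 0x0E2
s_3 = Round(s_2, k_2) = 0xF40
s_4 = Round(s_3, k_3) = 0x5DF
s_5 = Round(s_4, k_4) = 0x13E
s_6 = Round(s_5, k_5) = 0xC98

0xC98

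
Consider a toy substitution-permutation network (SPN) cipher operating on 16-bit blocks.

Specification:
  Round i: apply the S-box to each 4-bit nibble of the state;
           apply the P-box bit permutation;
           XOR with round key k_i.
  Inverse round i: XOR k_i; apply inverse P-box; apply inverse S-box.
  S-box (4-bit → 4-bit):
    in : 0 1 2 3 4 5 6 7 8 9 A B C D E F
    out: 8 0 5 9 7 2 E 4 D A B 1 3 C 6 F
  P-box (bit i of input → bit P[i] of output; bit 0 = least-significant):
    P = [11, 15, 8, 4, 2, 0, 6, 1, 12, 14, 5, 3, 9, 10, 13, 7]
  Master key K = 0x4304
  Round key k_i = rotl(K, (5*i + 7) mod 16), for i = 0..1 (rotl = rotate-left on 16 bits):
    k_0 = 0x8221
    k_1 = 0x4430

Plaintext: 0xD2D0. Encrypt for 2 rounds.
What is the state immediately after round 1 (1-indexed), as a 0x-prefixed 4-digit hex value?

0xB2D3

s_0 = plaintext = 0xD2D0
s_1 = Round(s_0, k_0) = 0xB2D3
s_2 = Round(s_1, k_1) = 0x5E42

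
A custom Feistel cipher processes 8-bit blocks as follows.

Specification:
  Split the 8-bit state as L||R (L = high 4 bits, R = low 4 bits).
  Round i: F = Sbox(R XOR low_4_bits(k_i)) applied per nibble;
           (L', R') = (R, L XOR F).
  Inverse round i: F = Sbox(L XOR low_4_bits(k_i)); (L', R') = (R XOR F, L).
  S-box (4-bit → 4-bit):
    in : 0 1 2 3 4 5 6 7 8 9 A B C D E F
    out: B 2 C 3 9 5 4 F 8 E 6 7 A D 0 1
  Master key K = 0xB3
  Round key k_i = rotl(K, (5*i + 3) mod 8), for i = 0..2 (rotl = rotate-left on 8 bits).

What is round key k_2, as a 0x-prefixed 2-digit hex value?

0x76

K = 0xB3
k_0 = rotl(K, (5*0+3) mod 8) = rotl(K, 3) = 0x9D
k_1 = rotl(K, (5*1+3) mod 8) = rotl(K, 0) = 0xB3
k_2 = rotl(K, (5*2+3) mod 8) = rotl(K, 5) = 0x76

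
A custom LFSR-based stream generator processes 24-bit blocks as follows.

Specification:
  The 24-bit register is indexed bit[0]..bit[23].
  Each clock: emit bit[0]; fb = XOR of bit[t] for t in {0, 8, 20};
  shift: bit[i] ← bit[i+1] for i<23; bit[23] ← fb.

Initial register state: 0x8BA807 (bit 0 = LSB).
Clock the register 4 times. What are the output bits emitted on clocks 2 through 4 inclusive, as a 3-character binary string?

reg_0 = 0x8BA807
clock 1: out=1, reg = 0xC5D403
clock 2: out=1, reg = 0xE2EA01
clock 3: out=1, reg = 0xF17500
clock 4: out=0, reg = 0x78BA80

110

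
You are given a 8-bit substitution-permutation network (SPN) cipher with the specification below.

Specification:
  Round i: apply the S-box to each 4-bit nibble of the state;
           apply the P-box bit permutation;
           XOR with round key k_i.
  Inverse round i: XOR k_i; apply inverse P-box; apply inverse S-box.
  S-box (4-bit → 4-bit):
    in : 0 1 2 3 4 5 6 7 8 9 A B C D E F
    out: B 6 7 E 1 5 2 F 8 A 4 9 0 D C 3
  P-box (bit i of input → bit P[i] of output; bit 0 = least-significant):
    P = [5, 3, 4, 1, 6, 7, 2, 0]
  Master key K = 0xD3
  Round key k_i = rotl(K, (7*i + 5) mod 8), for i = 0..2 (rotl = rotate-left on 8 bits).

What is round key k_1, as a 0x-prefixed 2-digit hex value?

K = 0xD3
k_0 = rotl(K, (7*0+5) mod 8) = rotl(K, 5) = 0x7A
k_1 = rotl(K, (7*1+5) mod 8) = rotl(K, 4) = 0x3D

0x3D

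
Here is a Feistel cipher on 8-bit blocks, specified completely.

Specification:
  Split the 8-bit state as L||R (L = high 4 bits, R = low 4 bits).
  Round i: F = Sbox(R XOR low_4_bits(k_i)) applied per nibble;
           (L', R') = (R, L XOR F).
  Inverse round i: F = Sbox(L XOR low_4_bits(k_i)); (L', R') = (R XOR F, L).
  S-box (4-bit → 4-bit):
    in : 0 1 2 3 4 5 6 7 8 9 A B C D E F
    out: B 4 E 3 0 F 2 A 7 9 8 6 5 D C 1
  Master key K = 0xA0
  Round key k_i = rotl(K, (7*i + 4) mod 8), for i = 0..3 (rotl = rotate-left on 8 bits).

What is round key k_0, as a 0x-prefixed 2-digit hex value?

0x0A

K = 0xA0
k_0 = rotl(K, (7*0+4) mod 8) = rotl(K, 4) = 0x0A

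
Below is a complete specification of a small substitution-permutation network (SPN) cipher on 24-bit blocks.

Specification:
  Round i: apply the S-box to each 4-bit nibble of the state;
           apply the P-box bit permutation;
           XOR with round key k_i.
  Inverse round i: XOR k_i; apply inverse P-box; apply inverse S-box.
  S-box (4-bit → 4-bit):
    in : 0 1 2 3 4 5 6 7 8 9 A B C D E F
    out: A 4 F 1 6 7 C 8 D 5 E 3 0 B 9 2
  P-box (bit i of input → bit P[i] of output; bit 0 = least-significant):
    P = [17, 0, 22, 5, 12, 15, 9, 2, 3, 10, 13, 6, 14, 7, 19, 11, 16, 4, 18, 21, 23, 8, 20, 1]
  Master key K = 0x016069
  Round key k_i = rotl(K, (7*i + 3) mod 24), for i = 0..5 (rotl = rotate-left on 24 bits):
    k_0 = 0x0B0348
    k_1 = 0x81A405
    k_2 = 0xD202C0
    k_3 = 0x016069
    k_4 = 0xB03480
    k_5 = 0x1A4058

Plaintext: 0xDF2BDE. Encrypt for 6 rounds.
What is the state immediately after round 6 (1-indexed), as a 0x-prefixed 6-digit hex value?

s_0 = plaintext = 0xDF2BDE
s_1 = Round(s_0, k_0) = 0x81DEF6
s_2 = Round(s_1, k_1) = 0x556CEF
s_3 = Round(s_2, k_2) = 0x4F1BD5
s_4 = Round(s_3, k_3) = 0x5BF574
s_5 = Round(s_4, k_4) = 0x61111D
s_6 = Round(s_5, k_5) = 0x04627B

0x04627B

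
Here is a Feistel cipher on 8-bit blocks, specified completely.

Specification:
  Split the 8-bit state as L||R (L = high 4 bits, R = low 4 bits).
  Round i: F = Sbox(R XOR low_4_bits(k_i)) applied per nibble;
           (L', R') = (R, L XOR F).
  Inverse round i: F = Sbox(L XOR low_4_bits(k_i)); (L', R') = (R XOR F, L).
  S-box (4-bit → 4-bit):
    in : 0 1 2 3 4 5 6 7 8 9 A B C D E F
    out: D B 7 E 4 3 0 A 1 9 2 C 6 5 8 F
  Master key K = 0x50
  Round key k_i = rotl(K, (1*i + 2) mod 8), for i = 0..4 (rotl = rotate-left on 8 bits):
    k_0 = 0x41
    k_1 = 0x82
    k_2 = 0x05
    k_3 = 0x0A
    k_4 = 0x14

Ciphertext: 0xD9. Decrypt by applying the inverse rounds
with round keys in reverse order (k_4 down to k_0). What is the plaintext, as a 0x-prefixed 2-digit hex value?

s_0 = ciphertext = 0xD9
s_1 = InvRound(s_0, k_4) = 0x0D
s_2 = InvRound(s_1, k_3) = 0xF0
s_3 = InvRound(s_2, k_2) = 0x2F
s_4 = InvRound(s_3, k_1) = 0x22
s_5 = InvRound(s_4, k_0) = 0xC2

0xC2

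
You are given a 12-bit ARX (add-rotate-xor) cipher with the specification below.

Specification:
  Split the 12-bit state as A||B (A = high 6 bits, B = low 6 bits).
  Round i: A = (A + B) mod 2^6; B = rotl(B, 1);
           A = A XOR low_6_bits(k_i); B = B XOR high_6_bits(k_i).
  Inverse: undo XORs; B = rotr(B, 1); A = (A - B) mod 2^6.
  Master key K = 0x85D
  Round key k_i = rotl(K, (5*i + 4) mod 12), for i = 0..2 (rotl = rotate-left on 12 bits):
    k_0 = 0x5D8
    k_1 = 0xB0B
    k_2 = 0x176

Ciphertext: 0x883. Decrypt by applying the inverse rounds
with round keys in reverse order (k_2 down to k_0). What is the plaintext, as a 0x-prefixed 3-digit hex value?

0xAD0

s_0 = ciphertext = 0x883
s_1 = InvRound(s_0, k_2) = 0x443
s_2 = InvRound(s_1, k_1) = 0x8F7
s_3 = InvRound(s_2, k_0) = 0xAD0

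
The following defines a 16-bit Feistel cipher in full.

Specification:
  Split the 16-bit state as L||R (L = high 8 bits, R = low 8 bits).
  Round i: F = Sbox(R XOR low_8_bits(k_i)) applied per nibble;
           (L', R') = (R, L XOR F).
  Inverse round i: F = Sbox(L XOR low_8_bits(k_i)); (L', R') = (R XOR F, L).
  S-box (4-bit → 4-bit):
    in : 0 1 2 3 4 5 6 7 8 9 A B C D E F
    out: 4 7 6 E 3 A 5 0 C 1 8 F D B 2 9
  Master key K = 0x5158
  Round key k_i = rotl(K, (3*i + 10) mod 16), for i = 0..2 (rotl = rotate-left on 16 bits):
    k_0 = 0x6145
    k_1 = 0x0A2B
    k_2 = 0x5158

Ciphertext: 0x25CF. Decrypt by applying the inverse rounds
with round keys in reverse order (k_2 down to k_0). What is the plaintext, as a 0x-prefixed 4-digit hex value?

s_0 = ciphertext = 0x25CF
s_1 = InvRound(s_0, k_2) = 0xC425
s_2 = InvRound(s_1, k_1) = 0x0CC4
s_3 = InvRound(s_2, k_0) = 0xF50C

0xF50C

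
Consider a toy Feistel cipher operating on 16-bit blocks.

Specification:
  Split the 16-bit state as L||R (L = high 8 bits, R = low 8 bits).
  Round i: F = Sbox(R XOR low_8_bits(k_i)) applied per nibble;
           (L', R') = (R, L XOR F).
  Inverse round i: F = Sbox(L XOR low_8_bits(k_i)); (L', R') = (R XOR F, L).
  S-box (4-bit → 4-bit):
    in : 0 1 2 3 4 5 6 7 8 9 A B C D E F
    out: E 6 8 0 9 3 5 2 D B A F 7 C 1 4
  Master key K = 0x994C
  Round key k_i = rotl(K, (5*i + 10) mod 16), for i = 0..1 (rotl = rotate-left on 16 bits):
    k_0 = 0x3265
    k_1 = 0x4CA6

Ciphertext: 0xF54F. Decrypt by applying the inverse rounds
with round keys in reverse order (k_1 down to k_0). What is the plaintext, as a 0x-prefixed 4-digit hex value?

0x9F7F

s_0 = ciphertext = 0xF54F
s_1 = InvRound(s_0, k_1) = 0x7FF5
s_2 = InvRound(s_1, k_0) = 0x9F7F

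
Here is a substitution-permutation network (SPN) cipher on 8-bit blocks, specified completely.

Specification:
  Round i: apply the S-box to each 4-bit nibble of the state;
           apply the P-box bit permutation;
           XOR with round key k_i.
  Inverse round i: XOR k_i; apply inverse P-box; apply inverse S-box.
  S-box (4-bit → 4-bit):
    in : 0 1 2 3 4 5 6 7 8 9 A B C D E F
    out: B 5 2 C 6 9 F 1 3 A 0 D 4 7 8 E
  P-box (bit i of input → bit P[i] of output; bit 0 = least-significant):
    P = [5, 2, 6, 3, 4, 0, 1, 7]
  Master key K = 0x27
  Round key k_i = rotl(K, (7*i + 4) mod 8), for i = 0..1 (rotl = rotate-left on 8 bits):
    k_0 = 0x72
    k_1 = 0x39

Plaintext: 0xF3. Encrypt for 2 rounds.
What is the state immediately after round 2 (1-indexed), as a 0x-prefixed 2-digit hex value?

0xA7

s_0 = plaintext = 0xF3
s_1 = Round(s_0, k_0) = 0xB9
s_2 = Round(s_1, k_1) = 0xA7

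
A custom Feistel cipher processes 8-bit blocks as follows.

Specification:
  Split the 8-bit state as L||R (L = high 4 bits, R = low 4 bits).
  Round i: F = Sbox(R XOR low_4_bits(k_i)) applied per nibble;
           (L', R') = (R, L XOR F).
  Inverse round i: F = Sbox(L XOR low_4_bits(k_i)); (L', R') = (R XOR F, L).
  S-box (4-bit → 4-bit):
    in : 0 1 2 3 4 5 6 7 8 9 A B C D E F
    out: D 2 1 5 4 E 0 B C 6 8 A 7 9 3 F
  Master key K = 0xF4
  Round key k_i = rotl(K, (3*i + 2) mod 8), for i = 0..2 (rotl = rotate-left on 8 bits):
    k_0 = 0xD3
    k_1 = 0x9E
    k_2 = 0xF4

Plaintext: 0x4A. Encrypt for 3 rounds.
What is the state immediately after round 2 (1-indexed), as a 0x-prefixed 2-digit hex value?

s_0 = plaintext = 0x4A
s_1 = Round(s_0, k_0) = 0xA2
s_2 = Round(s_1, k_1) = 0x2D
s_3 = Round(s_2, k_2) = 0xD4

0x2D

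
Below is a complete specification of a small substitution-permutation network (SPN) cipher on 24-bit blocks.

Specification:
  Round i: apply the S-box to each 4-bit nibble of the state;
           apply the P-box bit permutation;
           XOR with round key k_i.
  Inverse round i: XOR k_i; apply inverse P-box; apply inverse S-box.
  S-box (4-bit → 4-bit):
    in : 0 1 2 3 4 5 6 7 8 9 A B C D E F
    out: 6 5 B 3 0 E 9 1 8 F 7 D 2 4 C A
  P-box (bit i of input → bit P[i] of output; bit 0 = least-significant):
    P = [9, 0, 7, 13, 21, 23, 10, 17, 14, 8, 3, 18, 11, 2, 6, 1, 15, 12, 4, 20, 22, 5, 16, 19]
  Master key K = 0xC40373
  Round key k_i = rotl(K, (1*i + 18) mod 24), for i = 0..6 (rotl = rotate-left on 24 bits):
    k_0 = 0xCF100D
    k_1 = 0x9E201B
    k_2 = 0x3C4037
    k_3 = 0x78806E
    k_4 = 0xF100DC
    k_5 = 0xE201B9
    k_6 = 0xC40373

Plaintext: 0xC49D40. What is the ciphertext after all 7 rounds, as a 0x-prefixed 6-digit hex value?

s_0 = plaintext = 0xC49D40
s_1 = Round(s_0, k_0) = 0xCF18E2
s_2 = Round(s_1, k_1) = 0x881E7A
s_3 = Round(s_2, k_2) = 0x004AFE
s_4 = Round(s_3, k_3) = 0xFBF1D6
s_5 = Round(s_4, k_4) = 0xE9E6E2
s_6 = Round(s_5, k_5) = 0xFDF7EA
s_7 = Round(s_6, k_6) = 0xCE45C4

0xCE45C4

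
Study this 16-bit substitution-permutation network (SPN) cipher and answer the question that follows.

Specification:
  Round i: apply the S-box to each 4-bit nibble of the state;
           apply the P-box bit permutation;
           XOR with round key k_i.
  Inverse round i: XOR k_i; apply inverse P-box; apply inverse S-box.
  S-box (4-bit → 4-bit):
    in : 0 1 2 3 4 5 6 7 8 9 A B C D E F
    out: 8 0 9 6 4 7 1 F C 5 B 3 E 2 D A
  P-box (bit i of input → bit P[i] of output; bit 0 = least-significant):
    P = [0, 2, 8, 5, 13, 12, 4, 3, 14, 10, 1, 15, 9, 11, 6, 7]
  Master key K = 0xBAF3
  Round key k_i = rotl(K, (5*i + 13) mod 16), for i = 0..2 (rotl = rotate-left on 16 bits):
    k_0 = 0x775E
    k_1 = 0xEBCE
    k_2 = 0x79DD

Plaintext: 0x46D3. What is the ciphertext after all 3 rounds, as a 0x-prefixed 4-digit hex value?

s_0 = plaintext = 0x46D3
s_1 = Round(s_0, k_0) = 0x261A
s_2 = Round(s_1, k_1) = 0xA96B
s_3 = Round(s_2, k_2) = 0x135A

0x135A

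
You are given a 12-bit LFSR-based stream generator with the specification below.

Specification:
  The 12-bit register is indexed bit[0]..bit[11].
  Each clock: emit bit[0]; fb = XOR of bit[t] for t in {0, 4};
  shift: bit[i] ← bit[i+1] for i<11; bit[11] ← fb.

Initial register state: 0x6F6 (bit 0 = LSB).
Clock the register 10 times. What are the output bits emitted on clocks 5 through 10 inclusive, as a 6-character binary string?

111101

reg_0 = 0x6F6
clock 1: out=0, reg = 0xB7B
clock 2: out=1, reg = 0x5BD
clock 3: out=1, reg = 0x2DE
clock 4: out=0, reg = 0x96F
clock 5: out=1, reg = 0xCB7
clock 6: out=1, reg = 0x65B
clock 7: out=1, reg = 0x32D
clock 8: out=1, reg = 0x996
clock 9: out=0, reg = 0xCCB
clock 10: out=1, reg = 0xE65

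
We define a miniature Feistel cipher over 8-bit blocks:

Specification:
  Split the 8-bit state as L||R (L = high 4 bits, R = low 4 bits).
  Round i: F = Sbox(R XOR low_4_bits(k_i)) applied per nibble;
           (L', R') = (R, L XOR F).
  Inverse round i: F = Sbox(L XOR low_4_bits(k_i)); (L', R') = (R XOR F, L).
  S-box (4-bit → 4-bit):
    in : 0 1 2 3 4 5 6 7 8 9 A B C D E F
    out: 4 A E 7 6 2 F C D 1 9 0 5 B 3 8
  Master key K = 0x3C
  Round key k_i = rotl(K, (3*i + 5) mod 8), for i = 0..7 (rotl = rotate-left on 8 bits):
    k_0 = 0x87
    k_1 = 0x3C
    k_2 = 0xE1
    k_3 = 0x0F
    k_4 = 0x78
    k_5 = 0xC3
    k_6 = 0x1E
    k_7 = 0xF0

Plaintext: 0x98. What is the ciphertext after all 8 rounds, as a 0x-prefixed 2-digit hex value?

s_0 = plaintext = 0x98
s_1 = Round(s_0, k_0) = 0x81
s_2 = Round(s_1, k_1) = 0x13
s_3 = Round(s_2, k_2) = 0x3F
s_4 = Round(s_3, k_3) = 0xF7
s_5 = Round(s_4, k_4) = 0x77
s_6 = Round(s_5, k_5) = 0x71
s_7 = Round(s_6, k_6) = 0x1F
s_8 = Round(s_7, k_7) = 0xF9

0xF9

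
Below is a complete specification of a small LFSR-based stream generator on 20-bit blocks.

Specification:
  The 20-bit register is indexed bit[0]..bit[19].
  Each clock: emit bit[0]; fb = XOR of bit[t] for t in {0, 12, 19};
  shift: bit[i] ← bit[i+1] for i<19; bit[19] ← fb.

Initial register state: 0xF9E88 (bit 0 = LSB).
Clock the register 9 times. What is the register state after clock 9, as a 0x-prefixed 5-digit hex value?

0xE87CF

reg_0 = 0xF9E88
clock 1: out=0, reg = 0x7CF44
clock 2: out=0, reg = 0x3E7A2
clock 3: out=0, reg = 0x1F3D1
clock 4: out=1, reg = 0x0F9E8
clock 5: out=0, reg = 0x87CF4
clock 6: out=0, reg = 0x43E7A
clock 7: out=0, reg = 0xA1F3D
clock 8: out=1, reg = 0xD0F9E
clock 9: out=0, reg = 0xE87CF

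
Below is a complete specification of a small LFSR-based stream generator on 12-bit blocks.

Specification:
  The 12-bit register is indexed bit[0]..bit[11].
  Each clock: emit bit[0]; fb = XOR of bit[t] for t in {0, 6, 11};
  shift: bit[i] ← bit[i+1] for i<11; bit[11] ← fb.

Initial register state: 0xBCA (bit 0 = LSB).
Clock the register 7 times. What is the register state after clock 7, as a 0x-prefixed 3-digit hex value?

reg_0 = 0xBCA
clock 1: out=0, reg = 0x5E5
clock 2: out=1, reg = 0x2F2
clock 3: out=0, reg = 0x979
clock 4: out=1, reg = 0xCBC
clock 5: out=0, reg = 0xE5E
clock 6: out=0, reg = 0x72F
clock 7: out=1, reg = 0xB97

0xB97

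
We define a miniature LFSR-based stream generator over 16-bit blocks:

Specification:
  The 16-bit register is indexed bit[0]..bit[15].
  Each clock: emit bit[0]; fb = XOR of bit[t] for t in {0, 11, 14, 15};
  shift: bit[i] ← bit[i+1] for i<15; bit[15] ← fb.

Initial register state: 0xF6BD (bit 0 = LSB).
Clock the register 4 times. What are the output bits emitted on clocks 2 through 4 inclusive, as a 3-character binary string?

011

reg_0 = 0xF6BD
clock 1: out=1, reg = 0xFB5E
clock 2: out=0, reg = 0xFDAF
clock 3: out=1, reg = 0x7ED7
clock 4: out=1, reg = 0xBF6B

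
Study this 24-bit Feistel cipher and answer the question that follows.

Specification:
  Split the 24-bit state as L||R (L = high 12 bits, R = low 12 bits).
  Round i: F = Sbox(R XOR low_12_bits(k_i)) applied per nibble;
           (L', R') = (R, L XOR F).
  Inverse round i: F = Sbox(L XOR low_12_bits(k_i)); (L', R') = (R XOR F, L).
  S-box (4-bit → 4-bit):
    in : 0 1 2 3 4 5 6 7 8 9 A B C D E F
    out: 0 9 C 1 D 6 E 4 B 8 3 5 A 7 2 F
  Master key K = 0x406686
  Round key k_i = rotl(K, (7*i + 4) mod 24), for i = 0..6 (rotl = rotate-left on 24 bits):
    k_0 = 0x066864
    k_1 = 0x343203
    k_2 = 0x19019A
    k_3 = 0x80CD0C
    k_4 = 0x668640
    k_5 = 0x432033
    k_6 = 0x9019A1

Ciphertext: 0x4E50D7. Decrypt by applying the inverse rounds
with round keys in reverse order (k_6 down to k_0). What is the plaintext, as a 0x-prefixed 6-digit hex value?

s_0 = ciphertext = 0x4E50D7
s_1 = InvRound(s_0, k_6) = 0x70A4E5
s_2 = InvRound(s_1, k_5) = 0x0FD70A
s_3 = InvRound(s_2, k_4) = 0x95D0FD
s_4 = InvRound(s_3, k_3) = 0xD9495D
s_5 = InvRound(s_4, k_2) = 0x35FD94
s_6 = InvRound(s_5, k_1) = 0x4FE35F
s_7 = InvRound(s_6, k_0) = 0x9DC4FE

0x9DC4FE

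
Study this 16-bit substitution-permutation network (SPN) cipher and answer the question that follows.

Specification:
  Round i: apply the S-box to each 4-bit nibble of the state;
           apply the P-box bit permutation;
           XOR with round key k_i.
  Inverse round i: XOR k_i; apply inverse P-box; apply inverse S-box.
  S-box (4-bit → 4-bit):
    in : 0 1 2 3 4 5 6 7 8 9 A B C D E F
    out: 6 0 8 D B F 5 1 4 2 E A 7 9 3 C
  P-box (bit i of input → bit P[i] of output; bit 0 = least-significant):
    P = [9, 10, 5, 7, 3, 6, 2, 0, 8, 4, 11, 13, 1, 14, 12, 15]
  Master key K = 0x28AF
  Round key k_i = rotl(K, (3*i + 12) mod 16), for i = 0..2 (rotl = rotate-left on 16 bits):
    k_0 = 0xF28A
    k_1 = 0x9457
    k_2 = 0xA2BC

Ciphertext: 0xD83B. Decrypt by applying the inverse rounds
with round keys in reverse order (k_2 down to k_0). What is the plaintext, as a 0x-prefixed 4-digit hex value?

s_0 = ciphertext = 0xD83B
s_1 = InvRound(s_0, k_2) = 0xCFFD
s_2 = InvRound(s_1, k_1) = 0xC673
s_3 = InvRound(s_2, k_0) = 0x8B4A

0x8B4A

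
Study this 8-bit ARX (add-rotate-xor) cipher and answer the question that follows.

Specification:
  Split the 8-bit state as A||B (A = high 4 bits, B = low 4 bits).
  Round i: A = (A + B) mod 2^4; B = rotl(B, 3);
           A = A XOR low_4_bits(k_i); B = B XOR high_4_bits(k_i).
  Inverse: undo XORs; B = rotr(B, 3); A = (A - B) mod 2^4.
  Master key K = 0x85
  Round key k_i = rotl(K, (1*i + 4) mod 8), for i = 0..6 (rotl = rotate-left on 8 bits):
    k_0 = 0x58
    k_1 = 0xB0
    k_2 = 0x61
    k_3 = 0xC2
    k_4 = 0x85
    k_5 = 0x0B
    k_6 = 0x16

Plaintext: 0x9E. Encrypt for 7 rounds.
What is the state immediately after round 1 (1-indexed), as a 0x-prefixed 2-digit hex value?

s_0 = plaintext = 0x9E
s_1 = Round(s_0, k_0) = 0xF2
s_2 = Round(s_1, k_1) = 0x1A
s_3 = Round(s_2, k_2) = 0xA3
s_4 = Round(s_3, k_3) = 0xF5
s_5 = Round(s_4, k_4) = 0x12
s_6 = Round(s_5, k_5) = 0x81
s_7 = Round(s_6, k_6) = 0xF9

0xF2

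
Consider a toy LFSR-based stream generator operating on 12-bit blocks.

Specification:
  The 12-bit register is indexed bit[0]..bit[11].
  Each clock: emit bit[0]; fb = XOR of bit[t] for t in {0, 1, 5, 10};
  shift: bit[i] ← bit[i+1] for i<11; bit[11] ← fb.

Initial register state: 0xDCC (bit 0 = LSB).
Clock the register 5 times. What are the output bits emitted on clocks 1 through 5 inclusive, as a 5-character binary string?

00110

reg_0 = 0xDCC
clock 1: out=0, reg = 0xEE6
clock 2: out=0, reg = 0xF73
clock 3: out=1, reg = 0x7B9
clock 4: out=1, reg = 0xBDC
clock 5: out=0, reg = 0x5EE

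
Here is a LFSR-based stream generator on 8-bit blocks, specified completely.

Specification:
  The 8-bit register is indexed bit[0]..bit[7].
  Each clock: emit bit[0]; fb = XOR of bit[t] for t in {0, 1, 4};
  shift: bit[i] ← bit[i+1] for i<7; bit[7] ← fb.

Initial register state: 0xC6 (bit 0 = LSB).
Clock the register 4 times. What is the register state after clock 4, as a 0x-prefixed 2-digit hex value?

0x9C

reg_0 = 0xC6
clock 1: out=0, reg = 0xE3
clock 2: out=1, reg = 0x71
clock 3: out=1, reg = 0x38
clock 4: out=0, reg = 0x9C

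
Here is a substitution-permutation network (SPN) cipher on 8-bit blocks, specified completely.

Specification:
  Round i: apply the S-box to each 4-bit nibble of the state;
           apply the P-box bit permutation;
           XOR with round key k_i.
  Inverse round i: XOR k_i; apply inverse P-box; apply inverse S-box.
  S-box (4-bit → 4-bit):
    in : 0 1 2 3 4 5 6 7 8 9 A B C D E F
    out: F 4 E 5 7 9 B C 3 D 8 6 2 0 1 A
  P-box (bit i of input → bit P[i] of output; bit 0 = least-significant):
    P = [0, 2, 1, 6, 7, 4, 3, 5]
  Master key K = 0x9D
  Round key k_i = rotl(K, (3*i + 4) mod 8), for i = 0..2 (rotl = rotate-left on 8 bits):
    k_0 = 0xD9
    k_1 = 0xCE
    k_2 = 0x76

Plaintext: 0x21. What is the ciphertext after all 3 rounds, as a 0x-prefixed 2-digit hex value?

s_0 = plaintext = 0x21
s_1 = Round(s_0, k_0) = 0xE3
s_2 = Round(s_1, k_1) = 0x4D
s_3 = Round(s_2, k_2) = 0xEE

0xEE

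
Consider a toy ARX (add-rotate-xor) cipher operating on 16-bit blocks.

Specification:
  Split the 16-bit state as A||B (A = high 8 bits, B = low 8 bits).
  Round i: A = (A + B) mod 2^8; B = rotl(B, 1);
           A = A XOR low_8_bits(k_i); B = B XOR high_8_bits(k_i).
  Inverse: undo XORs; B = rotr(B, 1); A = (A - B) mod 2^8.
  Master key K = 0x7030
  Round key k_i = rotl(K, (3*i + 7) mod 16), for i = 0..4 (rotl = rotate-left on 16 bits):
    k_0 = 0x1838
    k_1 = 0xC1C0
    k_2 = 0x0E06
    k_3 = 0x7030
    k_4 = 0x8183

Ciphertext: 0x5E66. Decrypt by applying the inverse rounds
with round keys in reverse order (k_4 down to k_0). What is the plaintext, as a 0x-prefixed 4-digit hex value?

0x5885

s_0 = ciphertext = 0x5E66
s_1 = InvRound(s_0, k_4) = 0xEAF3
s_2 = InvRound(s_1, k_3) = 0x19C1
s_3 = InvRound(s_2, k_2) = 0x38E7
s_4 = InvRound(s_3, k_1) = 0xE513
s_5 = InvRound(s_4, k_0) = 0x5885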